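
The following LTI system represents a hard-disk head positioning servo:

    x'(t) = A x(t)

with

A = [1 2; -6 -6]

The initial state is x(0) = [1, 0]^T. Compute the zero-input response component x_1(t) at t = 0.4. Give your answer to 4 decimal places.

det(sI - A) = s^2 - (tr A)s + det A, with tr A = 1 + (-6) = -5 and det A = 1·(-6) - 2·(-6) = -6 - (-12) = 6.
So p(s) = det(sI - A) = s^2 + 5s + 6.
Factor s^2 + 5s + 6: two numbers with sum -5 and product 6 are -2 and -3, so s^2 + 5s + 6 = (s + 2)(s + 3).
Hence p(s) = (s + 2) (s + 3), with roots -3, -2.
The eigenvalues -3, -2 are distinct and real, so A is diagonalisable and x(t) = e^{At} x(0) = V diag(e^{λ_i t}) V^{-1} x(0), where the columns of V are the eigenvectors.
λ = -3: A - (-3)I = [[4, 2], [-6, -3]]. Row 1 gives 4·v1 + 2·v2 = 0, so take v_1 = [1, -2]^T.
λ = -2: A - (-2)I = [[3, 2], [-6, -4]]. Row 1 gives 3·v1 + 2·v2 = 0, so take v_2 = [-2, 3]^T.
V = [v_1 v_2] = [[1, -2], [-2, 3]] has det V = -1, so V^{-1} = adj(V)/det V = [[-3, -2], [-2, -1]].
Modal coordinates z(0) = V^{-1} x(0): (-3)·1 + (-2)·0 = -3; (-2)·1 + (-1)·0 = -2; so z(0) = [-3, -2]^T.
x_1(t) = Σ_i (v_i)_1 · z_i(0) · e^{λ_i t} (row 1 of V times the modal terms).
x_1(0.4) = 1·(-3)·e^{-3·0.4} + (-2)·(-2)·e^{-2·0.4} = (-3)·0.301194 + 4·0.449329 = 0.8937.

0.8937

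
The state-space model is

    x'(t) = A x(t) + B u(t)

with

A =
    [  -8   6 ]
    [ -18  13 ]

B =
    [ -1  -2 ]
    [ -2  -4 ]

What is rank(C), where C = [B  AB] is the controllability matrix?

1

AB = [[-4, -8], [-8, -16]]
Controllability matrix C = [B  AB] = [[-1, -2, -4, -8], [-2, -4, -8, -16]]
Every column of C is a scalar multiple of column 1 = [-1, -2] (multipliers 1, 2, 4, 8), so the columns span a one-dimensional space.
C ≠ 0, hence rank(C) = 1.
rank(C) = 1 < n = 2, so the pair (A, B) is not completely controllable.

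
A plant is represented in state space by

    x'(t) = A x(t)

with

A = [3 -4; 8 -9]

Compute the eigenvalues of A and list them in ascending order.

det(sI - A) = s^2 - (tr A)s + det A, with tr A = 3 + (-9) = -6 and det A = 3·(-9) - (-4)·8 = -27 - (-32) = 5.
So p(s) = det(sI - A) = s^2 + 6s + 5.
Factor s^2 + 6s + 5: two numbers with sum -6 and product 5 are -1 and -5, so s^2 + 6s + 5 = (s + 1)(s + 5).
Hence p(s) = (s + 1) (s + 5), with roots -5, -1.
All eigenvalues have negative real part, so the system is asymptotically stable.

-5, -1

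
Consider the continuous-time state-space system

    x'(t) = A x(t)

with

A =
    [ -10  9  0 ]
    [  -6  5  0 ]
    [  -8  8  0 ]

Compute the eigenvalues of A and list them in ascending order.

-4, -1, 0

det(sI - A) = s^3 - (tr A)s^2 + (M11 + M22 + M33)s - det A, where Mii is the 2×2 principal minor of A obtained by deleting row i and column i.
tr A = (-10) + 5 + 0 = -5; M11 = 5·0 - 0·8 = 0 - 0 = 0; M22 = (-10)·0 - 0·(-8) = 0 - 0 = 0; M33 = (-10)·5 - 9·(-6) = -50 - (-54) = 4; sum of minors = 4.
det A = (-10)·(5·0 - 0·8) - 9·((-6)·0 - 0·(-8)) + 0·((-6)·8 - 5·(-8)) = (-10)·0 - 9·0 + 0·(-8) = 0.
So p(s) = det(sI - A) = s^3 + 5s^2 + 4s.
The constant term is 0, so p(s) = s(s^2 + 5s + 4).
Factor s^2 + 5s + 4: two numbers with sum -5 and product 4 are -1 and -4, so s^2 + 5s + 4 = (s + 1)(s + 4).
Hence p(s) = s (s + 1) (s + 4), with roots -4, -1, 0.
At least one eigenvalue has non-negative real part, so the system is not asymptotically stable.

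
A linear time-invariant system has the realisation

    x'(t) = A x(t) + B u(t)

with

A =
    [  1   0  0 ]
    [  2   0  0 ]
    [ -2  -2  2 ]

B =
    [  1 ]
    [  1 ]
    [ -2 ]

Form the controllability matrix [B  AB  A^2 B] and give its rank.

AB = [[1], [2], [-8]]
A^2B = [[1], [2], [-22]]
Controllability matrix C = [B  AB  A^2B] = [[1, 1, 1], [1, 2, 2], [-2, -8, -22]]
det(C) = 1·(2·(-22) - 2·(-8)) - 1·(1·(-22) - 2·(-2)) + 1·(1·(-8) - 2·(-2)) = 1·(-28) - 1·(-18) + 1·(-4) = -14 ≠ 0, so rank(C) = 3.
rank(C) = 3 = n, so the pair (A, B) is completely controllable.

3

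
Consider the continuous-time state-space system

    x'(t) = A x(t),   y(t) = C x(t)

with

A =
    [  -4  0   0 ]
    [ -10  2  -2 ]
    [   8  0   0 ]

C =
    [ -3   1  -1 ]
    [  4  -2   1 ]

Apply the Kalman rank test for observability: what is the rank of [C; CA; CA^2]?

2

CA = [[-6, 2, -2], [12, -4, 4]]
CA^2 = [[-12, 4, -4], [24, -8, 8]]
Observability matrix O = [C; CA; CA^2] = [[-3, 1, -1], [4, -2, 1], [-6, 2, -2], [12, -4, 4], [-12, 4, -4], [24, -8, 8]]
The columns c1, c2, c3 of O are linearly dependent: -c1 - c2 + 2·c3 = 0 (check each entry), so rank(O) ≤ 2.
The 2×2 minor from rows 1, 2, columns 1, 2 is (-3)·(-2) - 1·4 = 6 - 4 = 2 ≠ 0, so rank(O) = 2.
rank(O) = 2 < n = 3, so the pair (A, C) is not completely observable.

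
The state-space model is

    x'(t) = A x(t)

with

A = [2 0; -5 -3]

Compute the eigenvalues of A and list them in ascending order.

-3, 2

det(sI - A) = s^2 - (tr A)s + det A, with tr A = 2 + (-3) = -1 and det A = 2·(-3) - 0·(-5) = -6 - 0 = -6.
So p(s) = det(sI - A) = s^2 + s - 6.
Factor s^2 + s - 6: two numbers with sum -1 and product -6 are 2 and -3, so s^2 + s - 6 = (s - 2)(s + 3).
Hence p(s) = (s - 2) (s + 3), with roots -3, 2.
At least one eigenvalue has non-negative real part, so the system is not asymptotically stable.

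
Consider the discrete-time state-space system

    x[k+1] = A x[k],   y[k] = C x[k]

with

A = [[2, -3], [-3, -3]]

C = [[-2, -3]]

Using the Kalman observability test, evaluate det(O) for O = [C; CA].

-15

CA = [[5, 15]]
Observability matrix O = [C; CA] = [[-2, -3], [5, 15]]
det(O) = (-2)·15 - (-3)·5 = -30 - (-15) = -15
Since det(O) ≠ 0, rank(O) = 2 and the system is completely observable.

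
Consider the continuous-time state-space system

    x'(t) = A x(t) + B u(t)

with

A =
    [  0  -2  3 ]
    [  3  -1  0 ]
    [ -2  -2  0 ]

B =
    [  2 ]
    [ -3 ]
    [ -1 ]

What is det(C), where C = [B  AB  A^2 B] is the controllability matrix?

AB = [[3], [9], [2]]
A^2B = [[-12], [0], [-24]]
Controllability matrix C = [B  AB  A^2B] = [[2, 3, -12], [-3, 9, 0], [-1, 2, -24]]
Expanding along the first row, det(C) = 2·(9·(-24) - 0·2) - 3·((-3)·(-24) - 0·(-1)) + (-12)·((-3)·2 - 9·(-1)) = 2·(-216) - 3·72 + (-12)·3 = -684
Since det(C) ≠ 0, rank(C) = 3 and the system is completely controllable.

-684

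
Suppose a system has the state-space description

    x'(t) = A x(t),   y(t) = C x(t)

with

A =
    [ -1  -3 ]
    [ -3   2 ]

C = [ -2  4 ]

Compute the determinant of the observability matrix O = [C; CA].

CA = [[-10, 14]]
Observability matrix O = [C; CA] = [[-2, 4], [-10, 14]]
det(O) = (-2)·14 - 4·(-10) = -28 - (-40) = 12
Since det(O) ≠ 0, rank(O) = 2 and the system is completely observable.

12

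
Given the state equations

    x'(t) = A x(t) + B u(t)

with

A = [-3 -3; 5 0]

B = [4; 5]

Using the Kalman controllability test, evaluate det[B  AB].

AB = [[-27], [20]]
Controllability matrix C = [B  AB] = [[4, -27], [5, 20]]
det(C) = 4·20 - (-27)·5 = 80 - (-135) = 215
Since det(C) ≠ 0, rank(C) = 2 and the system is completely controllable.

215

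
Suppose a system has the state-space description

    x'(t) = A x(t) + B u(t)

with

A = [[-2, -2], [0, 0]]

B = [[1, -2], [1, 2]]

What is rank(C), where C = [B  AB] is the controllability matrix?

AB = [[-4, 0], [0, 0]]
Controllability matrix C = [B  AB] = [[1, -2, -4, 0], [1, 2, 0, 0]]
Take the 2×2 submatrix of C formed by columns 1, 2: [[1, -2], [1, 2]]. Its determinant is 1·2 - (-2)·1 = 2 - (-2) = 4 ≠ 0.
So rank(C) ≥ 2; since C has 2 rows, rank(C) = 2.
rank(C) = 2 = n, so the pair (A, B) is completely controllable.

2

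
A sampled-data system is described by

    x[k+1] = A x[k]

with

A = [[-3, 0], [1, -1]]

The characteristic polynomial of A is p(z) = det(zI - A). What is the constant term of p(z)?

For a 2×2 matrix, det(zI - A) = z^2 - (tr A)z + det A.
tr A = -4, det A = 3.
So p(z) = z^2 + 4z + 3.
The constant term is 3.

3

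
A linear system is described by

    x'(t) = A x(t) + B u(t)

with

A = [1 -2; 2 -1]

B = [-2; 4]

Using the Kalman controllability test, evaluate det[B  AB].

56

AB = [[-10], [-8]]
Controllability matrix C = [B  AB] = [[-2, -10], [4, -8]]
det(C) = (-2)·(-8) - (-10)·4 = 16 - (-40) = 56
Since det(C) ≠ 0, rank(C) = 2 and the system is completely controllable.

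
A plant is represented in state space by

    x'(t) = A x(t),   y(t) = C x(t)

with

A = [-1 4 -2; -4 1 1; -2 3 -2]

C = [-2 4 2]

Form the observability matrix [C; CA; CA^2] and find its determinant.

3688

CA = [[-18, 2, 4]]
CA^2 = [[2, -58, 30]]
Observability matrix O = [C; CA; CA^2] = [[-2, 4, 2], [-18, 2, 4], [2, -58, 30]]
Expanding along the first row, det(O) = (-2)·(2·30 - 4·(-58)) - 4·((-18)·30 - 4·2) + 2·((-18)·(-58) - 2·2) = (-2)·292 - 4·(-548) + 2·1040 = 3688
Since det(O) ≠ 0, rank(O) = 3 and the system is completely observable.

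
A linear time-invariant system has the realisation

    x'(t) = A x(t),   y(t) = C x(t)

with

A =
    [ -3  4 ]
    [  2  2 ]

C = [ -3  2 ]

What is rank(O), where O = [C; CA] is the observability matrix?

2

CA = [[13, -8]]
Observability matrix O = [C; CA] = [[-3, 2], [13, -8]]
det(O) = (-3)·(-8) - 2·13 = 24 - 26 = -2 ≠ 0, so rank(O) = 2.
rank(O) = 2 = n, so the pair (A, C) is completely observable.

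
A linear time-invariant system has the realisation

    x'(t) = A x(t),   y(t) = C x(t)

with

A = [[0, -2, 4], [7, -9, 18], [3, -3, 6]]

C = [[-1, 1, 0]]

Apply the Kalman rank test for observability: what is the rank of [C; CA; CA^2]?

CA = [[7, -7, 14]]
CA^2 = [[-7, 7, -14]]
Observability matrix O = [C; CA; CA^2] = [[-1, 1, 0], [7, -7, 14], [-7, 7, -14]]
The columns c1, c2, c3 of O are linearly dependent: c1 + c2 = 0 (check each entry), so rank(O) ≤ 2.
The 2×2 minor from rows 1, 2, columns 1, 3 is (-1)·14 - 0·7 = -14 - 0 = -14 ≠ 0, so rank(O) = 2.
rank(O) = 2 < n = 3, so the pair (A, C) is not completely observable.

2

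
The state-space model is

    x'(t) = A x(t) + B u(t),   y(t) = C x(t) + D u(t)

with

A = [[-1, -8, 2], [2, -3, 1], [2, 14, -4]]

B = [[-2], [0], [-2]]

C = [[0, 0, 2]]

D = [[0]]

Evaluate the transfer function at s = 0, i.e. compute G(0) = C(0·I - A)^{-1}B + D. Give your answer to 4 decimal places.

G(0) = C(-A)^{-1}B + D = -C A^{-1} B + D.
det A = -10, so A^{-1} = (1/-10)·adj(A) = [[1/5, 2/5, 1/5], [-1, 0, -1/2], [-17/5, 1/5, -19/10]]
A^{-1} B = [-4/5, 3, 53/5]^T
C A^{-1} B = 106/5
G(0) = D - C A^{-1} B = 0 - (106/5) = -106/5 ≈ -21.2000

-21.2000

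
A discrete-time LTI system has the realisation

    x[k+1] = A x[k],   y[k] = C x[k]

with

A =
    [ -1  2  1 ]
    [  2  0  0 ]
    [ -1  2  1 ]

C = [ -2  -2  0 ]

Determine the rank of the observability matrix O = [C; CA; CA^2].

CA = [[-2, -4, -2]]
CA^2 = [[-4, -8, -4]]
Observability matrix O = [C; CA; CA^2] = [[-2, -2, 0], [-2, -4, -2], [-4, -8, -4]]
The columns c1, c2, c3 of O are linearly dependent: c1 - c2 + c3 = 0 (check each entry), so rank(O) ≤ 2.
The 2×2 minor from rows 1, 2, columns 1, 2 is (-2)·(-4) - (-2)·(-2) = 8 - 4 = 4 ≠ 0, so rank(O) = 2.
rank(O) = 2 < n = 3, so the pair (A, C) is not completely observable.

2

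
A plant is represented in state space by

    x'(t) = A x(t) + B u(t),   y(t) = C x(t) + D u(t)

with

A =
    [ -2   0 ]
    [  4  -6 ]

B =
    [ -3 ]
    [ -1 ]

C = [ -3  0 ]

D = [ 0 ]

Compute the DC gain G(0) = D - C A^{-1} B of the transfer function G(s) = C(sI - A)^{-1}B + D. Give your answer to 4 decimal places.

G(0) = C(-A)^{-1}B + D = -C A^{-1} B + D.
det A = 12, so A^{-1} = (1/12)·adj(A) = [[-1/2, 0], [-1/3, -1/6]]
A^{-1} B = [3/2, 7/6]^T
C A^{-1} B = -9/2
G(0) = D - C A^{-1} B = 0 - (-9/2) = 9/2 ≈ 4.5000

4.5000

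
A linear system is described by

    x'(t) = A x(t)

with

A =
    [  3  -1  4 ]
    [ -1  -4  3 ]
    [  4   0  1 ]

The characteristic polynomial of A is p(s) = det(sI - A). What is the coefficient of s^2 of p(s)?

Expand det(sI - A) for the 3×3 matrix.
p(s) = s^3 - 30s - 39.
(Check: constant term = det(-A) = (-1)^3 det A = -39; coefficient of s^2 = -tr A = 0.)
The coefficient of s^2 is 0.

0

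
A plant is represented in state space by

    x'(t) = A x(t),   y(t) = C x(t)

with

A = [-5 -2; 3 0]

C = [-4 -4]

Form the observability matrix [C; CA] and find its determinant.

CA = [[8, 8]]
Observability matrix O = [C; CA] = [[-4, -4], [8, 8]]
det(O) = (-4)·8 - (-4)·8 = -32 - (-32) = 0
Since det(O) = 0, rank(O) < 2 and the system is not completely observable.

0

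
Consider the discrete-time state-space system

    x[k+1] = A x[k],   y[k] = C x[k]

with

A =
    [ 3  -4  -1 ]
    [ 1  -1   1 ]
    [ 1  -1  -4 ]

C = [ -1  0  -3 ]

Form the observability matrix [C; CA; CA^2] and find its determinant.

439

CA = [[-6, 7, 13]]
CA^2 = [[2, 4, -39]]
Observability matrix O = [C; CA; CA^2] = [[-1, 0, -3], [-6, 7, 13], [2, 4, -39]]
Expanding along the first row, det(O) = (-1)·(7·(-39) - 13·4) - 0·((-6)·(-39) - 13·2) + (-3)·((-6)·4 - 7·2) = (-1)·(-325) - 0·208 + (-3)·(-38) = 439
Since det(O) ≠ 0, rank(O) = 3 and the system is completely observable.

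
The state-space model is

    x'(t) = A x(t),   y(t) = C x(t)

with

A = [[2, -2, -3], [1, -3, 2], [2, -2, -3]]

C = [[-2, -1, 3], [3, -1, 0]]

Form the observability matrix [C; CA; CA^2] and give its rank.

CA = [[1, 1, -5], [5, -3, -11]]
CA^2 = [[-7, 5, 14], [-15, 21, 12]]
Observability matrix O = [C; CA; CA^2] = [[-2, -1, 3], [3, -1, 0], [1, 1, -5], [5, -3, -11], [-7, 5, 14], [-15, 21, 12]]
Take the 3×3 submatrix of O formed by rows 1, 2, 3: [[-2, -1, 3], [3, -1, 0], [1, 1, -5]]. Its determinant is (-2)·((-1)·(-5) - 0·1) - (-1)·(3·(-5) - 0·1) + 3·(3·1 - (-1)·1) = (-2)·5 - (-1)·(-15) + 3·4 = -13 ≠ 0.
So rank(O) ≥ 3; since O has 3 columns, rank(O) = 3.
rank(O) = 3 = n, so the pair (A, C) is completely observable.

3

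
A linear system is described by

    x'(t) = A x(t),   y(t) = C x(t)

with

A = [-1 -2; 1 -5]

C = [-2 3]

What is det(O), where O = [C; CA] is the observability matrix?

7

CA = [[5, -11]]
Observability matrix O = [C; CA] = [[-2, 3], [5, -11]]
det(O) = (-2)·(-11) - 3·5 = 22 - 15 = 7
Since det(O) ≠ 0, rank(O) = 2 and the system is completely observable.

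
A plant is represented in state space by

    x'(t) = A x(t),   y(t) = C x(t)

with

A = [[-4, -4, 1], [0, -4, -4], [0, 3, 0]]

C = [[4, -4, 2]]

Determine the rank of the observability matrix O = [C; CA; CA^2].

CA = [[-16, 6, 20]]
CA^2 = [[64, 100, -40]]
Observability matrix O = [C; CA; CA^2] = [[4, -4, 2], [-16, 6, 20], [64, 100, -40]]
det(O) = 4·(6·(-40) - 20·100) - (-4)·((-16)·(-40) - 20·64) + 2·((-16)·100 - 6·64) = 4·(-2240) - (-4)·(-640) + 2·(-1984) = -15488 ≠ 0, so rank(O) = 3.
rank(O) = 3 = n, so the pair (A, C) is completely observable.

3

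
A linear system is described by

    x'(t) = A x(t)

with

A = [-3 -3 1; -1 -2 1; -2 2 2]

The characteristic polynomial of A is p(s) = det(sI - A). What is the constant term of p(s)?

-12

Expand det(sI - A) for the 3×3 matrix.
p(s) = s^3 + 3s^2 - 7s - 12.
(Check: constant term = det(-A) = (-1)^3 det A = -12; coefficient of s^2 = -tr A = 3.)
The constant term is -12.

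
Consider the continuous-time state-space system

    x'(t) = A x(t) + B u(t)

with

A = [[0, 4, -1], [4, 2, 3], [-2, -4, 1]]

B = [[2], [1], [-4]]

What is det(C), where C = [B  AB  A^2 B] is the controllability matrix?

AB = [[8], [-2], [-12]]
A^2B = [[4], [-8], [-20]]
Controllability matrix C = [B  AB  A^2B] = [[2, 8, 4], [1, -2, -8], [-4, -12, -20]]
Expanding along the first row, det(C) = 2·((-2)·(-20) - (-8)·(-12)) - 8·(1·(-20) - (-8)·(-4)) + 4·(1·(-12) - (-2)·(-4)) = 2·(-56) - 8·(-52) + 4·(-20) = 224
Since det(C) ≠ 0, rank(C) = 3 and the system is completely controllable.

224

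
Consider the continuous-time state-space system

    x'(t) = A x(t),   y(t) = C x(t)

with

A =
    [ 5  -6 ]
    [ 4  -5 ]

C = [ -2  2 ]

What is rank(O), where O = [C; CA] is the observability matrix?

1

CA = [[-2, 2]]
Observability matrix O = [C; CA] = [[-2, 2], [-2, 2]]
Every row of O is a scalar multiple of row 1 = [-2, 2] (multipliers 1, 1), so the rows span a one-dimensional space.
O ≠ 0, hence rank(O) = 1.
rank(O) = 1 < n = 2, so the pair (A, C) is not completely observable.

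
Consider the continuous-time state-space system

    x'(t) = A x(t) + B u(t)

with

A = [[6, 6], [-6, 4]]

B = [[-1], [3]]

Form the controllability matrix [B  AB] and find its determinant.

-54

AB = [[12], [18]]
Controllability matrix C = [B  AB] = [[-1, 12], [3, 18]]
det(C) = (-1)·18 - 12·3 = -18 - 36 = -54
Since det(C) ≠ 0, rank(C) = 2 and the system is completely controllable.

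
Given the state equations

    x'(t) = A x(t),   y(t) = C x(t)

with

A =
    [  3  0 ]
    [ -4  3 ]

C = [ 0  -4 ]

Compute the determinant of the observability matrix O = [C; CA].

64

CA = [[16, -12]]
Observability matrix O = [C; CA] = [[0, -4], [16, -12]]
det(O) = 0·(-12) - (-4)·16 = 0 - (-64) = 64
Since det(O) ≠ 0, rank(O) = 2 and the system is completely observable.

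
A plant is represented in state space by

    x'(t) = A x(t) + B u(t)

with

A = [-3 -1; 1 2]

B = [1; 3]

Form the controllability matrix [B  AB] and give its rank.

AB = [[-6], [7]]
Controllability matrix C = [B  AB] = [[1, -6], [3, 7]]
det(C) = 1·7 - (-6)·3 = 7 - (-18) = 25 ≠ 0, so rank(C) = 2.
rank(C) = 2 = n, so the pair (A, B) is completely controllable.

2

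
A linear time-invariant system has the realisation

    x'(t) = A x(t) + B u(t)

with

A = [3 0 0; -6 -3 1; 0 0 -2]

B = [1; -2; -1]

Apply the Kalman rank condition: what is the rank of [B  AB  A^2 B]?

AB = [[3], [-1], [2]]
A^2B = [[9], [-13], [-4]]
Controllability matrix C = [B  AB  A^2B] = [[1, 3, 9], [-2, -1, -13], [-1, 2, -4]]
The rows r1, r2, r3 of C are linearly dependent: -r1 - r2 + r3 = 0 (check each entry), so rank(C) ≤ 2.
The 2×2 minor from rows 1, 2, columns 1, 2 is 1·(-1) - 3·(-2) = -1 - (-6) = 5 ≠ 0, so rank(C) = 2.
rank(C) = 2 < n = 3, so the pair (A, B) is not completely controllable.

2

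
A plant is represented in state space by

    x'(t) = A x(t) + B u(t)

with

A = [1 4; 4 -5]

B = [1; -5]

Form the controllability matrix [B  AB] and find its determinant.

-66

AB = [[-19], [29]]
Controllability matrix C = [B  AB] = [[1, -19], [-5, 29]]
det(C) = 1·29 - (-19)·(-5) = 29 - 95 = -66
Since det(C) ≠ 0, rank(C) = 2 and the system is completely controllable.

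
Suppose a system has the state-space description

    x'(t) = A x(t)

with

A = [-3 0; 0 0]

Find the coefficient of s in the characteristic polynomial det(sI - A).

3

For a 2×2 matrix, det(sI - A) = s^2 - (tr A)s + det A.
tr A = -3, det A = 0.
So p(s) = s^2 + 3s.
The coefficient of s is 3.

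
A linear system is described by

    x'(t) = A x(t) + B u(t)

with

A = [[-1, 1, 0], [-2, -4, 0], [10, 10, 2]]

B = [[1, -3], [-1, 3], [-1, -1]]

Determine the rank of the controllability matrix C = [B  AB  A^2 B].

AB = [[-2, 6], [2, -6], [-2, -2]]
A^2B = [[4, -12], [-4, 12], [-4, -4]]
Controllability matrix C = [B  AB  A^2B] = [[1, -3, -2, 6, 4, -12], [-1, 3, 2, -6, -4, 12], [-1, -1, -2, -2, -4, -4]]
The rows r1, r2, r3 of C are linearly dependent: r1 + r2 = 0 (check each entry), so rank(C) ≤ 2.
The 2×2 minor from rows 1, 3, columns 1, 2 is 1·(-1) - (-3)·(-1) = -1 - 3 = -4 ≠ 0, so rank(C) = 2.
rank(C) = 2 < n = 3, so the pair (A, B) is not completely controllable.

2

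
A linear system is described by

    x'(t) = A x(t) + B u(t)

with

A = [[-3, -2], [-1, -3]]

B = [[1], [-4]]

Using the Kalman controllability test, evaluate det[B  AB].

31

AB = [[5], [11]]
Controllability matrix C = [B  AB] = [[1, 5], [-4, 11]]
det(C) = 1·11 - 5·(-4) = 11 - (-20) = 31
Since det(C) ≠ 0, rank(C) = 2 and the system is completely controllable.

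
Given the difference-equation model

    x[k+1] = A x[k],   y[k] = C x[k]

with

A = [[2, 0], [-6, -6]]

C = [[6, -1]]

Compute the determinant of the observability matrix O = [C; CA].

CA = [[18, 6]]
Observability matrix O = [C; CA] = [[6, -1], [18, 6]]
det(O) = 6·6 - (-1)·18 = 36 - (-18) = 54
Since det(O) ≠ 0, rank(O) = 2 and the system is completely observable.

54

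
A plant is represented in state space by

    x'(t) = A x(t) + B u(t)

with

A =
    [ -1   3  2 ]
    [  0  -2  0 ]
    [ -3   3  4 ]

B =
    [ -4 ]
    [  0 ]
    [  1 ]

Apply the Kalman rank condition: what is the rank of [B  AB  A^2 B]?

AB = [[6], [0], [16]]
A^2B = [[26], [0], [46]]
Controllability matrix C = [B  AB  A^2B] = [[-4, 6, 26], [0, 0, 0], [1, 16, 46]]
Row 2 of C is identically zero, so rank(C) ≤ 2.
The 2×2 minor from rows 1, 3, columns 1, 2 is (-4)·16 - 6·1 = -64 - 6 = -70 ≠ 0, so rank(C) = 2.
rank(C) = 2 < n = 3, so the pair (A, B) is not completely controllable.

2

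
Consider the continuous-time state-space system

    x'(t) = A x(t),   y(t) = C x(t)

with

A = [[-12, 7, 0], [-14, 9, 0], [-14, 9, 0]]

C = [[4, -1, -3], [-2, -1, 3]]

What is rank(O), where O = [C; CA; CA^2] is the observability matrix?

2

CA = [[8, -8, 0], [-4, 4, 0]]
CA^2 = [[16, -16, 0], [-8, 8, 0]]
Observability matrix O = [C; CA; CA^2] = [[4, -1, -3], [-2, -1, 3], [8, -8, 0], [-4, 4, 0], [16, -16, 0], [-8, 8, 0]]
The columns c1, c2, c3 of O are linearly dependent: c1 + c2 + c3 = 0 (check each entry), so rank(O) ≤ 2.
The 2×2 minor from rows 1, 2, columns 1, 2 is 4·(-1) - (-1)·(-2) = -4 - 2 = -6 ≠ 0, so rank(O) = 2.
rank(O) = 2 < n = 3, so the pair (A, C) is not completely observable.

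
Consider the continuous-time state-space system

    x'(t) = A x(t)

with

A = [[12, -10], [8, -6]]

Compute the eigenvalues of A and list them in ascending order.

2, 4

det(sI - A) = s^2 - (tr A)s + det A, with tr A = 12 + (-6) = 6 and det A = 12·(-6) - (-10)·8 = -72 - (-80) = 8.
So p(s) = det(sI - A) = s^2 - 6s + 8.
Factor s^2 - 6s + 8: two numbers with sum 6 and product 8 are 4 and 2, so s^2 - 6s + 8 = (s - 4)(s - 2).
Hence p(s) = (s - 4) (s - 2), with roots 2, 4.
At least one eigenvalue has non-negative real part, so the system is not asymptotically stable.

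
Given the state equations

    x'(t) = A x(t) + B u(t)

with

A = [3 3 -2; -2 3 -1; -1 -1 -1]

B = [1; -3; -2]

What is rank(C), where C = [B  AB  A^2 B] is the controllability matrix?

3

AB = [[-2], [-9], [4]]
A^2B = [[-41], [-27], [7]]
Controllability matrix C = [B  AB  A^2B] = [[1, -2, -41], [-3, -9, -27], [-2, 4, 7]]
det(C) = 1·((-9)·7 - (-27)·4) - (-2)·((-3)·7 - (-27)·(-2)) + (-41)·((-3)·4 - (-9)·(-2)) = 1·45 - (-2)·(-75) + (-41)·(-30) = 1125 ≠ 0, so rank(C) = 3.
rank(C) = 3 = n, so the pair (A, B) is completely controllable.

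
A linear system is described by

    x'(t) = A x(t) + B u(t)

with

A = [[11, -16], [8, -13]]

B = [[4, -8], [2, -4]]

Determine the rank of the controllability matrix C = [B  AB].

AB = [[12, -24], [6, -12]]
Controllability matrix C = [B  AB] = [[4, -8, 12, -24], [2, -4, 6, -12]]
Every column of C is a scalar multiple of column 1 = [4, 2] (multipliers 1, -2, 3, -6), so the columns span a one-dimensional space.
C ≠ 0, hence rank(C) = 1.
rank(C) = 1 < n = 2, so the pair (A, B) is not completely controllable.

1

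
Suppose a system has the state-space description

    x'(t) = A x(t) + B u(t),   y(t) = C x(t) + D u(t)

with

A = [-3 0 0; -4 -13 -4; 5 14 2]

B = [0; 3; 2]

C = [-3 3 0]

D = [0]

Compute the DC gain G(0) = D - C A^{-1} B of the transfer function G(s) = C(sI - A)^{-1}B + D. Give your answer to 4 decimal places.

G(0) = C(-A)^{-1}B + D = -C A^{-1} B + D.
det A = -90, so A^{-1} = (1/-90)·adj(A) = [[-1/3, 0, 0], [2/15, 1/15, 2/15], [-1/10, -7/15, -13/30]]
A^{-1} B = [0, 7/15, -34/15]^T
C A^{-1} B = 7/5
G(0) = D - C A^{-1} B = 0 - (7/5) = -7/5 ≈ -1.4000

-1.4000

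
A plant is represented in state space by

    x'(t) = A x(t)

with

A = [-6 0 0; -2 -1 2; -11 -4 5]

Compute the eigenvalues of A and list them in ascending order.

det(sI - A) = s^3 - (tr A)s^2 + (M11 + M22 + M33)s - det A, where Mii is the 2×2 principal minor of A obtained by deleting row i and column i.
tr A = (-6) + (-1) + 5 = -2; M11 = (-1)·5 - 2·(-4) = -5 - (-8) = 3; M22 = (-6)·5 - 0·(-11) = -30 - 0 = -30; M33 = (-6)·(-1) - 0·(-2) = 6 - 0 = 6; sum of minors = -21.
det A = (-6)·((-1)·5 - 2·(-4)) - 0·((-2)·5 - 2·(-11)) + 0·((-2)·(-4) - (-1)·(-11)) = (-6)·3 - 0·12 + 0·(-3) = -18.
So p(s) = det(sI - A) = s^3 + 2s^2 - 21s + 18.
Rational-root test: any integer root divides 18. Testing small divisors, s = 1 works: p(1) = 1 + 2 + (-21) + 18 = 0, so (s - 1) is a factor.
Dividing, p(s) = (s - 1)(s^2 + 3s - 18).
Factor s^2 + 3s - 18: two numbers with sum -3 and product -18 are 3 and -6, so s^2 + 3s - 18 = (s - 3)(s + 6).
Hence p(s) = (s - 3) (s - 1) (s + 6), with roots -6, 1, 3.
At least one eigenvalue has non-negative real part, so the system is not asymptotically stable.

-6, 1, 3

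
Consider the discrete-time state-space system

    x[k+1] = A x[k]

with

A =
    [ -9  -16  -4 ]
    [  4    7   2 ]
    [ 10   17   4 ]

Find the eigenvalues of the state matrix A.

det(zI - A) = z^3 - (tr A)z^2 + (M11 + M22 + M33)z - det A, where Mii is the 2×2 principal minor of A obtained by deleting row i and column i.
tr A = (-9) + 7 + 4 = 2; M11 = 7·4 - 2·17 = 28 - 34 = -6; M22 = (-9)·4 - (-4)·10 = -36 - (-40) = 4; M33 = (-9)·7 - (-16)·4 = -63 - (-64) = 1; sum of minors = -1.
det A = (-9)·(7·4 - 2·17) - (-16)·(4·4 - 2·10) + (-4)·(4·17 - 7·10) = (-9)·(-6) - (-16)·(-4) + (-4)·(-2) = -2.
So p(z) = det(zI - A) = z^3 - 2z^2 - z + 2.
Rational-root test: any integer root divides 2. Testing small divisors, z = -1 works: p(-1) = -1 + (-2) + 1 + 2 = 0, so (z + 1) is a factor.
Dividing, p(z) = (z + 1)(z^2 - 3z + 2).
Factor z^2 - 3z + 2: two numbers with sum 3 and product 2 are 2 and 1, so z^2 - 3z + 2 = (z - 2)(z - 1).
Hence p(z) = (z - 2) (z - 1) (z + 1), with roots -1, 1, 2.

-1, 1, 2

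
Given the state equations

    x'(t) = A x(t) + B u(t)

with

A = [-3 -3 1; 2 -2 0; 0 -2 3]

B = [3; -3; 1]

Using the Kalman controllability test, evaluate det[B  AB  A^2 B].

AB = [[1], [12], [9]]
A^2B = [[-30], [-22], [3]]
Controllability matrix C = [B  AB  A^2B] = [[3, 1, -30], [-3, 12, -22], [1, 9, 3]]
Expanding along the first row, det(C) = 3·(12·3 - (-22)·9) - 1·((-3)·3 - (-22)·1) + (-30)·((-3)·9 - 12·1) = 3·234 - 1·13 + (-30)·(-39) = 1859
Since det(C) ≠ 0, rank(C) = 3 and the system is completely controllable.

1859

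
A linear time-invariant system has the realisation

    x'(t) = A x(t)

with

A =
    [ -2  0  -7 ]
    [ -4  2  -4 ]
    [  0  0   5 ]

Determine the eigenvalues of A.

det(sI - A) = s^3 - (tr A)s^2 + (M11 + M22 + M33)s - det A, where Mii is the 2×2 principal minor of A obtained by deleting row i and column i.
tr A = (-2) + 2 + 5 = 5; M11 = 2·5 - (-4)·0 = 10 - 0 = 10; M22 = (-2)·5 - (-7)·0 = -10 - 0 = -10; M33 = (-2)·2 - 0·(-4) = -4 - 0 = -4; sum of minors = -4.
det A = (-2)·(2·5 - (-4)·0) - 0·((-4)·5 - (-4)·0) + (-7)·((-4)·0 - 2·0) = (-2)·10 - 0·(-20) + (-7)·0 = -20.
So p(s) = det(sI - A) = s^3 - 5s^2 - 4s + 20.
Rational-root test: any integer root divides 20. Testing small divisors, s = -2 works: p(-2) = -8 + (-20) + 8 + 20 = 0, so (s + 2) is a factor.
Dividing, p(s) = (s + 2)(s^2 - 7s + 10).
Factor s^2 - 7s + 10: two numbers with sum 7 and product 10 are 5 and 2, so s^2 - 7s + 10 = (s - 5)(s - 2).
Hence p(s) = (s - 5) (s - 2) (s + 2), with roots -2, 2, 5.
At least one eigenvalue has non-negative real part, so the system is not asymptotically stable.

-2, 2, 5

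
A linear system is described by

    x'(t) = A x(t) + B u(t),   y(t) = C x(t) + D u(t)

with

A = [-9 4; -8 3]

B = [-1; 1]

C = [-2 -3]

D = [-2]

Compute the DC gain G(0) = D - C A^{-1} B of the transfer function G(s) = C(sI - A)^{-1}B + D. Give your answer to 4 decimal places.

G(0) = C(-A)^{-1}B + D = -C A^{-1} B + D.
det A = 5, so A^{-1} = (1/5)·adj(A) = [[3/5, -4/5], [8/5, -9/5]]
A^{-1} B = [-7/5, -17/5]^T
C A^{-1} B = 13
G(0) = D - C A^{-1} B = -2 - (13) = -15

-15.0000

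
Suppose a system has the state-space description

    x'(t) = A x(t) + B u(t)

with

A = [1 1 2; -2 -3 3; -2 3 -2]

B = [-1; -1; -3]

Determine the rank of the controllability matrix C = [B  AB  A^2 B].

3

AB = [[-8], [-4], [5]]
A^2B = [[-2], [43], [-6]]
Controllability matrix C = [B  AB  A^2B] = [[-1, -8, -2], [-1, -4, 43], [-3, 5, -6]]
det(C) = (-1)·((-4)·(-6) - 43·5) - (-8)·((-1)·(-6) - 43·(-3)) + (-2)·((-1)·5 - (-4)·(-3)) = (-1)·(-191) - (-8)·135 + (-2)·(-17) = 1305 ≠ 0, so rank(C) = 3.
rank(C) = 3 = n, so the pair (A, B) is completely controllable.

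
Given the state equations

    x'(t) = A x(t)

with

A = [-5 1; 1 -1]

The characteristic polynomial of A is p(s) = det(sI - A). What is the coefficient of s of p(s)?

For a 2×2 matrix, det(sI - A) = s^2 - (tr A)s + det A.
tr A = -6, det A = 4.
So p(s) = s^2 + 6s + 4.
The coefficient of s is 6.

6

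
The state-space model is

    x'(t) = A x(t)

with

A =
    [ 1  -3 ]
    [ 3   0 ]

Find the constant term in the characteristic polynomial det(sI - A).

9

For a 2×2 matrix, det(sI - A) = s^2 - (tr A)s + det A.
tr A = 1, det A = 9.
So p(s) = s^2 - s + 9.
The constant term is 9.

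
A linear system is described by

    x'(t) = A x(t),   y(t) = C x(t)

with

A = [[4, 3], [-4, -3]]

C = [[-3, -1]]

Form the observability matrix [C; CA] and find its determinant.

10

CA = [[-8, -6]]
Observability matrix O = [C; CA] = [[-3, -1], [-8, -6]]
det(O) = (-3)·(-6) - (-1)·(-8) = 18 - 8 = 10
Since det(O) ≠ 0, rank(O) = 2 and the system is completely observable.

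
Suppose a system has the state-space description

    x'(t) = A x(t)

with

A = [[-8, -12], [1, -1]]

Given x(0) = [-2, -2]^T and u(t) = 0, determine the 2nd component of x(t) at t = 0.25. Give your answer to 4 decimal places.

det(sI - A) = s^2 - (tr A)s + det A, with tr A = (-8) + (-1) = -9 and det A = (-8)·(-1) - (-12)·1 = 8 - (-12) = 20.
So p(s) = det(sI - A) = s^2 + 9s + 20.
Factor s^2 + 9s + 20: two numbers with sum -9 and product 20 are -4 and -5, so s^2 + 9s + 20 = (s + 4)(s + 5).
Hence p(s) = (s + 4) (s + 5), with roots -5, -4.
The eigenvalues -5, -4 are distinct and real, so A is diagonalisable and x(t) = e^{At} x(0) = V diag(e^{λ_i t}) V^{-1} x(0), where the columns of V are the eigenvectors.
λ = -5: A - (-5)I = [[-3, -12], [1, 4]]. Row 1 gives (-3)·v1 + (-12)·v2 = 0, so take v_1 = [-4, 1]^T.
λ = -4: A - (-4)I = [[-4, -12], [1, 3]]. Row 1 gives (-4)·v1 + (-12)·v2 = 0, so take v_2 = [-3, 1]^T.
V = [v_1 v_2] = [[-4, -3], [1, 1]] has det V = -1, so V^{-1} = adj(V)/det V = [[-1, -3], [1, 4]].
Modal coordinates z(0) = V^{-1} x(0): (-1)·(-2) + (-3)·(-2) = 8; 1·(-2) + 4·(-2) = -10; so z(0) = [8, -10]^T.
x_2(t) = Σ_i (v_i)_2 · z_i(0) · e^{λ_i t} (row 2 of V times the modal terms).
x_2(0.25) = 1·8·e^{-5·0.25} + 1·(-10)·e^{-4·0.25} = 8·0.286505 + (-10)·0.367879 = -1.3868.

-1.3868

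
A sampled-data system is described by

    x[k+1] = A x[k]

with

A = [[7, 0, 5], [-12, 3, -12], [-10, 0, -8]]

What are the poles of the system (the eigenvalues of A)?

det(zI - A) = z^3 - (tr A)z^2 + (M11 + M22 + M33)z - det A, where Mii is the 2×2 principal minor of A obtained by deleting row i and column i.
tr A = 7 + 3 + (-8) = 2; M11 = 3·(-8) - (-12)·0 = -24 - 0 = -24; M22 = 7·(-8) - 5·(-10) = -56 - (-50) = -6; M33 = 7·3 - 0·(-12) = 21 - 0 = 21; sum of minors = -9.
det A = 7·(3·(-8) - (-12)·0) - 0·((-12)·(-8) - (-12)·(-10)) + 5·((-12)·0 - 3·(-10)) = 7·(-24) - 0·(-24) + 5·30 = -18.
So p(z) = det(zI - A) = z^3 - 2z^2 - 9z + 18.
Rational-root test: any integer root divides 18. Testing small divisors, z = 2 works: p(2) = 8 + (-8) + (-18) + 18 = 0, so (z - 2) is a factor.
Dividing, p(z) = (z - 2)(z^2 - 9).
Factor z^2 - 9: two numbers with sum 0 and product -9 are 3 and -3, so z^2 - 9 = (z - 3)(z + 3).
Hence p(z) = (z - 3) (z - 2) (z + 3), with roots -3, 2, 3.

-3, 2, 3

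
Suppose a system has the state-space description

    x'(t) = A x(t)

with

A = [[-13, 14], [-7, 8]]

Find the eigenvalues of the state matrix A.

det(sI - A) = s^2 - (tr A)s + det A, with tr A = (-13) + 8 = -5 and det A = (-13)·8 - 14·(-7) = -104 - (-98) = -6.
So p(s) = det(sI - A) = s^2 + 5s - 6.
Factor s^2 + 5s - 6: two numbers with sum -5 and product -6 are 1 and -6, so s^2 + 5s - 6 = (s - 1)(s + 6).
Hence p(s) = (s - 1) (s + 6), with roots -6, 1.
At least one eigenvalue has non-negative real part, so the system is not asymptotically stable.

-6, 1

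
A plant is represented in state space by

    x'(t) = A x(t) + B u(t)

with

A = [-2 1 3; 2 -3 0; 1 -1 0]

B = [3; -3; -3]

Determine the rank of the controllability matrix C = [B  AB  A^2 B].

AB = [[-18], [15], [6]]
A^2B = [[69], [-81], [-33]]
Controllability matrix C = [B  AB  A^2B] = [[3, -18, 69], [-3, 15, -81], [-3, 6, -33]]
det(C) = 3·(15·(-33) - (-81)·6) - (-18)·((-3)·(-33) - (-81)·(-3)) + 69·((-3)·6 - 15·(-3)) = 3·(-9) - (-18)·(-144) + 69·27 = -756 ≠ 0, so rank(C) = 3.
rank(C) = 3 = n, so the pair (A, B) is completely controllable.

3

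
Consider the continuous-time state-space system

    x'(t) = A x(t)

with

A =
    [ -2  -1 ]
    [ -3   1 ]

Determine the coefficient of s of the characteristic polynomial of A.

For a 2×2 matrix, det(sI - A) = s^2 - (tr A)s + det A.
tr A = -1, det A = -5.
So p(s) = s^2 + s - 5.
The coefficient of s is 1.

1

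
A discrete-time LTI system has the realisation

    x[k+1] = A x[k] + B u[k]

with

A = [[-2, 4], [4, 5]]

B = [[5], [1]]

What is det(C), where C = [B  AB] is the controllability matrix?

131

AB = [[-6], [25]]
Controllability matrix C = [B  AB] = [[5, -6], [1, 25]]
det(C) = 5·25 - (-6)·1 = 125 - (-6) = 131
Since det(C) ≠ 0, rank(C) = 2 and the system is completely controllable.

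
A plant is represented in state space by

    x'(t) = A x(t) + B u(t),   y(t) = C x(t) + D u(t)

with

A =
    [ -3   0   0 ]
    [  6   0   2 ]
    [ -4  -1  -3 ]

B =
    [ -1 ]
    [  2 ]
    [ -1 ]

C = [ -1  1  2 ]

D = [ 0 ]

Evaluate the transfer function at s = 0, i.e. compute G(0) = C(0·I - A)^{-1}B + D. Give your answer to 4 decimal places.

0.6667

G(0) = C(-A)^{-1}B + D = -C A^{-1} B + D.
det A = -6, so A^{-1} = (1/-6)·adj(A) = [[-1/3, 0, 0], [-5/3, -3/2, -1], [1, 1/2, 0]]
A^{-1} B = [1/3, -1/3, 0]^T
C A^{-1} B = -2/3
G(0) = D - C A^{-1} B = 0 - (-2/3) = 2/3 ≈ 0.6667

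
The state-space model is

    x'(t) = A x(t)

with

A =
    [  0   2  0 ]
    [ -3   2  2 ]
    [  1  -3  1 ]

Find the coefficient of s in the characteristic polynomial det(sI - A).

Expand det(sI - A) for the 3×3 matrix.
p(s) = s^3 - 3s^2 + 14s - 10.
(Check: constant term = det(-A) = (-1)^3 det A = -10; coefficient of s^2 = -tr A = -3.)
The coefficient of s is 14.

14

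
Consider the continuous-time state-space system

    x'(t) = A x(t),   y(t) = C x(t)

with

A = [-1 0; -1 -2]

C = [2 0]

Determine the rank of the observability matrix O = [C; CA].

1

CA = [[-2, 0]]
Observability matrix O = [C; CA] = [[2, 0], [-2, 0]]
Every row of O is a scalar multiple of row 1 = [2, 0] (multipliers 1, -1), so the rows span a one-dimensional space.
O ≠ 0, hence rank(O) = 1.
rank(O) = 1 < n = 2, so the pair (A, C) is not completely observable.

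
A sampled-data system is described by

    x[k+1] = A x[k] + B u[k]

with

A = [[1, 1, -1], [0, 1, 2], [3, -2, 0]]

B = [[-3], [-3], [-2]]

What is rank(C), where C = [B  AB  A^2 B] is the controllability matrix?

AB = [[-4], [-7], [-3]]
A^2B = [[-8], [-13], [2]]
Controllability matrix C = [B  AB  A^2B] = [[-3, -4, -8], [-3, -7, -13], [-2, -3, 2]]
det(C) = (-3)·((-7)·2 - (-13)·(-3)) - (-4)·((-3)·2 - (-13)·(-2)) + (-8)·((-3)·(-3) - (-7)·(-2)) = (-3)·(-53) - (-4)·(-32) + (-8)·(-5) = 71 ≠ 0, so rank(C) = 3.
rank(C) = 3 = n, so the pair (A, B) is completely controllable.

3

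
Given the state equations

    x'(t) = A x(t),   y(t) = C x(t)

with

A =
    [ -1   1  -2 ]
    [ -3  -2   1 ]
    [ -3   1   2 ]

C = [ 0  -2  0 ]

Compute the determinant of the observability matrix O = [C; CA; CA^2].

CA = [[6, 4, -2]]
CA^2 = [[-12, -4, -12]]
Observability matrix O = [C; CA; CA^2] = [[0, -2, 0], [6, 4, -2], [-12, -4, -12]]
Expanding along the first row, det(O) = 0·(4·(-12) - (-2)·(-4)) - (-2)·(6·(-12) - (-2)·(-12)) + 0·(6·(-4) - 4·(-12)) = 0·(-56) - (-2)·(-96) + 0·24 = -192
Since det(O) ≠ 0, rank(O) = 3 and the system is completely observable.

-192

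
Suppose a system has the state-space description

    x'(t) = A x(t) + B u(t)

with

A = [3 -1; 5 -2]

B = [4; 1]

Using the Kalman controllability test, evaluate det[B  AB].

61

AB = [[11], [18]]
Controllability matrix C = [B  AB] = [[4, 11], [1, 18]]
det(C) = 4·18 - 11·1 = 72 - 11 = 61
Since det(C) ≠ 0, rank(C) = 2 and the system is completely controllable.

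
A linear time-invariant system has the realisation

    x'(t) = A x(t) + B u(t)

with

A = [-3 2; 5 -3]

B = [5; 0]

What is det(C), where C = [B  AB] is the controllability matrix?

AB = [[-15], [25]]
Controllability matrix C = [B  AB] = [[5, -15], [0, 25]]
det(C) = 5·25 - (-15)·0 = 125 - 0 = 125
Since det(C) ≠ 0, rank(C) = 2 and the system is completely controllable.

125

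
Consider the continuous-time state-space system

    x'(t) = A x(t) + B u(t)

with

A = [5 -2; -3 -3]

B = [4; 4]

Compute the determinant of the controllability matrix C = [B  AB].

AB = [[12], [-24]]
Controllability matrix C = [B  AB] = [[4, 12], [4, -24]]
det(C) = 4·(-24) - 12·4 = -96 - 48 = -144
Since det(C) ≠ 0, rank(C) = 2 and the system is completely controllable.

-144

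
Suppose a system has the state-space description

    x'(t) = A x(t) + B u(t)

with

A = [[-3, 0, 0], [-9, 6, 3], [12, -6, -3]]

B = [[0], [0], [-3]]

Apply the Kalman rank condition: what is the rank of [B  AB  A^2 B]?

2

AB = [[0], [-9], [9]]
A^2B = [[0], [-27], [27]]
Controllability matrix C = [B  AB  A^2B] = [[0, 0, 0], [0, -9, -27], [-3, 9, 27]]
Row 1 of C is identically zero, so rank(C) ≤ 2.
The 2×2 minor from rows 2, 3, columns 1, 2 is 0·9 - (-9)·(-3) = 0 - 27 = -27 ≠ 0, so rank(C) = 2.
rank(C) = 2 < n = 3, so the pair (A, B) is not completely controllable.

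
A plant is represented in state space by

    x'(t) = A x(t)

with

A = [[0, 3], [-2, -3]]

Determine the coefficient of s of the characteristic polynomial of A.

3

For a 2×2 matrix, det(sI - A) = s^2 - (tr A)s + det A.
tr A = -3, det A = 6.
So p(s) = s^2 + 3s + 6.
The coefficient of s is 3.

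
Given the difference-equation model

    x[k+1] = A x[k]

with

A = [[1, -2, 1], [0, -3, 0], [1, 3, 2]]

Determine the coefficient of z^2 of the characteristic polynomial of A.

0

Expand det(zI - A) for the 3×3 matrix.
p(z) = z^3 - 8z + 3.
(Check: constant term = det(-A) = (-1)^3 det A = 3; coefficient of z^2 = -tr A = 0.)
The coefficient of z^2 is 0.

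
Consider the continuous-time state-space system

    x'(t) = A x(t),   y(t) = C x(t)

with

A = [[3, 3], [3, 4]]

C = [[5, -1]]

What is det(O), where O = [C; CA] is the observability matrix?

67

CA = [[12, 11]]
Observability matrix O = [C; CA] = [[5, -1], [12, 11]]
det(O) = 5·11 - (-1)·12 = 55 - (-12) = 67
Since det(O) ≠ 0, rank(O) = 2 and the system is completely observable.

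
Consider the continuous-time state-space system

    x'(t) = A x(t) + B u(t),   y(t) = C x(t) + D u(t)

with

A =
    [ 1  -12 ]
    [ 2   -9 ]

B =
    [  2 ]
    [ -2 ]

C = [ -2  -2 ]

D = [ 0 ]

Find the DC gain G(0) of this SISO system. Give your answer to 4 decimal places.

-6.4000

G(0) = C(-A)^{-1}B + D = -C A^{-1} B + D.
det A = 15, so A^{-1} = (1/15)·adj(A) = [[-3/5, 4/5], [-2/15, 1/15]]
A^{-1} B = [-14/5, -2/5]^T
C A^{-1} B = 32/5
G(0) = D - C A^{-1} B = 0 - (32/5) = -32/5 ≈ -6.4000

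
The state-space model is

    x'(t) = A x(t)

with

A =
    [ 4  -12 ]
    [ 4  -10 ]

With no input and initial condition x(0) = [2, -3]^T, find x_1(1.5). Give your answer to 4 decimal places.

1.2350

det(sI - A) = s^2 - (tr A)s + det A, with tr A = 4 + (-10) = -6 and det A = 4·(-10) - (-12)·4 = -40 - (-48) = 8.
So p(s) = det(sI - A) = s^2 + 6s + 8.
Factor s^2 + 6s + 8: two numbers with sum -6 and product 8 are -2 and -4, so s^2 + 6s + 8 = (s + 2)(s + 4).
Hence p(s) = (s + 2) (s + 4), with roots -4, -2.
The eigenvalues -4, -2 are distinct and real, so A is diagonalisable and x(t) = e^{At} x(0) = V diag(e^{λ_i t}) V^{-1} x(0), where the columns of V are the eigenvectors.
λ = -4: A - (-4)I = [[8, -12], [4, -6]]. Row 1 gives 8·v1 + (-12)·v2 = 0, so take v_1 = [3, 2]^T.
λ = -2: A - (-2)I = [[6, -12], [4, -8]]. Row 1 gives 6·v1 + (-12)·v2 = 0, so take v_2 = [-2, -1]^T.
V = [v_1 v_2] = [[3, -2], [2, -1]] has det V = 1, so V^{-1} = adj(V)/det V = [[-1, 2], [-2, 3]].
Modal coordinates z(0) = V^{-1} x(0): (-1)·2 + 2·(-3) = -8; (-2)·2 + 3·(-3) = -13; so z(0) = [-8, -13]^T.
x_1(t) = Σ_i (v_i)_1 · z_i(0) · e^{λ_i t} (row 1 of V times the modal terms).
x_1(1.5) = 3·(-8)·e^{-4·1.5} + (-2)·(-13)·e^{-2·1.5} = (-24)·0.002479 + 26·0.049787 = 1.2350.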